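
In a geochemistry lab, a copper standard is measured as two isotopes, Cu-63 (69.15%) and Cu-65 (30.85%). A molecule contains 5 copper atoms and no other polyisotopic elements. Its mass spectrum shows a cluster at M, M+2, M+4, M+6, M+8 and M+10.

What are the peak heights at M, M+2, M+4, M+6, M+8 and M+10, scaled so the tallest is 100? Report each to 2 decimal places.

44.83 : 100.00 : 89.23 : 39.81 : 8.88 : 0.79

Expanding (0.6915 + 0.3085)^5:
P(M) = 0.6915^5 = 0.158111
P(M+2) = 5 × 0.6915^4 × 0.3085^1 = 0.352691
P(M+4) = 10 × 0.6915^3 × 0.3085^2 = 0.314693
P(M+6) = 10 × 0.6915^2 × 0.3085^3 = 0.140394
P(M+8) = 5 × 0.6915^1 × 0.3085^4 = 0.031317
P(M+10) = 0.3085^5 = 0.002794
The M+2 peak is largest (0.352691); scaling to 100 gives 44.83 : 100.00 : 89.23 : 39.81 : 8.88 : 0.79.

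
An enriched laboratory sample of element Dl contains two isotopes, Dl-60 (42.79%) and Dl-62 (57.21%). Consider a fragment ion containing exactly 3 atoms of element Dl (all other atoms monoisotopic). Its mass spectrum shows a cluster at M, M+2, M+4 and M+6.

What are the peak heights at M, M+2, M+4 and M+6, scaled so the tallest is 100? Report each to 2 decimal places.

18.65 : 74.79 : 100.00 : 44.57

Expanding (0.4279 + 0.5721)^3:
P(M) = 0.4279^3 = 0.078348
P(M+2) = 3 × 0.4279^2 × 0.5721^1 = 0.314252
P(M+4) = 3 × 0.4279^1 × 0.5721^2 = 0.420153
P(M+6) = 0.5721^3 = 0.187247
The M+4 peak is largest (0.420153); scaling to 100 gives 18.65 : 74.79 : 100.00 : 44.57.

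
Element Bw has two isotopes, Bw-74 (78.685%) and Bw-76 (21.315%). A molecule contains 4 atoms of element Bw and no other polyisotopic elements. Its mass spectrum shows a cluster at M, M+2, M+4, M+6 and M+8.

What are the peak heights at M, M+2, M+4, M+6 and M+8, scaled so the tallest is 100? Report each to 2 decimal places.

92.29 : 100.00 : 40.63 : 7.34 : 0.50

The 4 Bw atoms are independent, so intensities follow the terms of (0.78685 + 0.21315)^4.
P(M) = 0.78685^4 = 0.383326
P(M+2) = 4 × 0.78685^3 × 0.21315^1 = 0.415357
P(M+4) = 6 × 0.78685^2 × 0.21315^2 = 0.168774
P(M+6) = 4 × 0.78685^1 × 0.21315^3 = 0.030480
P(M+8) = 0.21315^4 = 0.002064
The M+2 peak is largest (0.415357); scaling to 100 gives 92.29 : 100.00 : 40.63 : 7.34 : 0.50.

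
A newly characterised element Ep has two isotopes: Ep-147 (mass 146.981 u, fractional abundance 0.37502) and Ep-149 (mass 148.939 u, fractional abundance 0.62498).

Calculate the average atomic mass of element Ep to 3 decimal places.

148.205 u

Ar = Σ fᵢ·mᵢ = 0.37502 × 146.981 + 0.62498 × 148.939
= 55.1208 + 93.0839 = 148.2047 u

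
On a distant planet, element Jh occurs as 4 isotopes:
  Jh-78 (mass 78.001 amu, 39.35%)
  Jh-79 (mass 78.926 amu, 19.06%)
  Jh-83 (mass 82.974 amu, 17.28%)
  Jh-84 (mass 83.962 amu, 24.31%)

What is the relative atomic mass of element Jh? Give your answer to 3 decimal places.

Average mass = Σ (abundance × isotope mass) = 0.3935 × 78.001 + 0.1906 × 78.926 + 0.1728 × 82.974 + 0.2431 × 83.962
= 30.6934 + 15.0433 + 14.3379 + 20.4112 = 80.4858 amu

80.486 amu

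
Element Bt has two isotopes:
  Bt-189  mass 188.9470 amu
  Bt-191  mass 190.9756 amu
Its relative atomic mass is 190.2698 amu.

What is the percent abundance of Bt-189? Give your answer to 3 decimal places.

34.792%

Let x be the fractional abundance of Bt-189; then Bt-191 has abundance 1 − x.
188.9470·x + 190.9756·(1 − x) = 190.2698
(188.9470 − 190.9756)·x = 190.2698 − 190.9756
x = -0.7058 / -2.0286 = 0.34792 → 34.792% Bt-189, 65.208% Bt-191.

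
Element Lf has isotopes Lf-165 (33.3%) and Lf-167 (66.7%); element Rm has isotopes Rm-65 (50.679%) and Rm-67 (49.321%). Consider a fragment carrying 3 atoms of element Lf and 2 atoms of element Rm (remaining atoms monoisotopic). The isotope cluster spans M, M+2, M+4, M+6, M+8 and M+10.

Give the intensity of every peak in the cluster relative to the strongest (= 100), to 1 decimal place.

Element Lf pattern (n=3): 0.03692604 : 0.22188889 : 0.44444411 : 0.29674096
Element Rm pattern (n=2): 0.2568361 : 0.49990779 : 0.2432561
Convolve the two distributions (both contribute in 2-u steps):
  M: 0.03692604×0.2568361 = 0.009484
  M+2: 0.03692604×0.49990779 + 0.22188889×0.2568361 = 0.075449
  M+4: 0.03692604×0.2432561 + 0.22188889×0.49990779 + 0.44444411×0.2568361 = 0.234056
  M+6: 0.22188889×0.2432561 + 0.44444411×0.49990779 + 0.29674096×0.2568361 = 0.352371
  M+8: 0.44444411×0.2432561 + 0.29674096×0.49990779 = 0.256457
  M+10: 0.29674096×0.2432561 = 0.072184
Scale to base peak (0.352371) = 100: 2.7 : 21.4 : 66.4 : 100.0 : 72.8 : 20.5

2.7 : 21.4 : 66.4 : 100.0 : 72.8 : 20.5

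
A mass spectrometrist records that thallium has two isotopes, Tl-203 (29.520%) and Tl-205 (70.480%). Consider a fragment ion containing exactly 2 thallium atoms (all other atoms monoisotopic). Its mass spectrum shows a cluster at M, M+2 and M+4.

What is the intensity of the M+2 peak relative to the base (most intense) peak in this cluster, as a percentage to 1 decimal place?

83.8%

(0.29520 + 0.70480)^2 gives M 0.0871, M+2 0.4161, M+4 0.4967; the largest is M+4.
P(M+4) = C(2,2) × 0.29520^0 × 0.70480^2 = 1 × 1.0000 × 0.49674304 = 0.496743 (base)
P(M+2) = C(2,1) × 0.29520^1 × 0.70480^1 = 2 × 0.2952 × 0.7048 = 0.416114
Relative intensity = 0.416114 / 0.496743 × 100 = 83.8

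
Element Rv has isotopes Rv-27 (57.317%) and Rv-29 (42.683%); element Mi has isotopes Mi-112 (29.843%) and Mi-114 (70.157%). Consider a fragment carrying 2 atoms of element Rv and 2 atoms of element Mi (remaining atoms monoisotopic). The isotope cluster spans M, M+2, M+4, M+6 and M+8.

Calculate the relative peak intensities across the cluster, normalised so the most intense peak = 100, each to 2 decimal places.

7.64 : 47.32 : 100.00 : 82.84 : 23.42

Element Rv pattern (n=2): 0.32852385 : 0.4892923 : 0.18218385
Element Mi pattern (n=2): 0.08906046 : 0.41873907 : 0.49220046
Convolve the two distributions (both contribute in 2-u steps):
  M: 0.32852385×0.08906046 = 0.029258
  M+2: 0.32852385×0.41873907 + 0.4892923×0.08906046 = 0.181142
  M+4: 0.32852385×0.49220046 + 0.4892923×0.41873907 + 0.18218385×0.08906046 = 0.382811
  M+6: 0.4892923×0.49220046 + 0.18218385×0.41873907 = 0.317117
  M+8: 0.18218385×0.49220046 = 0.089671
Scale to base peak (0.382811) = 100: 7.64 : 47.32 : 100.00 : 82.84 : 23.42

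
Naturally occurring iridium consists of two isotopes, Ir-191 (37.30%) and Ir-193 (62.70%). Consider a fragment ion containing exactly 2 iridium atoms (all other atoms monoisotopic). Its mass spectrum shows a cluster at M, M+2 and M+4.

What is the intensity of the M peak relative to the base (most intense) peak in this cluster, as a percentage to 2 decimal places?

(0.3730 + 0.6270)^2 gives M 0.1391, M+2 0.4677, M+4 0.3931; the largest is M+2.
P(M+2) = C(2,1) × 0.3730^1 × 0.6270^1 = 2 × 0.3730 × 0.6270 = 0.467742 (base)
P(M) = C(2,0) × 0.3730^2 × 0.6270^0 = 1 × 0.139129 × 1.0000 = 0.139129
Relative intensity = 0.139129 / 0.467742 × 100 = 29.74

29.74%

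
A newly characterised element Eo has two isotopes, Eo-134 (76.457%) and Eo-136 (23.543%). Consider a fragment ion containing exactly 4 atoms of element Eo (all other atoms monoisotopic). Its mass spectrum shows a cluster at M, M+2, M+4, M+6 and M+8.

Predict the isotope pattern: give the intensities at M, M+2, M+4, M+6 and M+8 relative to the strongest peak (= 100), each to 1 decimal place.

Each Eo atom is independently Eo-134 (p = 0.76457) or Eo-136 (q = 0.23543); the cluster is the binomial expansion (p + q)^4.
P(M) = 0.76457^4 = 0.341719
P(M+2) = 4 × 0.76457^3 × 0.23543^1 = 0.420895
P(M+4) = 6 × 0.76457^2 × 0.23543^2 = 0.194406
P(M+6) = 4 × 0.76457^1 × 0.23543^3 = 0.039908
P(M+8) = 0.23543^4 = 0.003072
The M+2 peak is largest (0.420895); scaling to 100 gives 81.2 : 100.0 : 46.2 : 9.5 : 0.7.

81.2 : 100.0 : 46.2 : 9.5 : 0.7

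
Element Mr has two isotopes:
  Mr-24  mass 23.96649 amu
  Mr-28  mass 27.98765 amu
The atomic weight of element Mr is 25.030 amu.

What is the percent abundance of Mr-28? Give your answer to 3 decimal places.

26.448%

Writing the weighted mean with unknown fraction x of Mr-24:
23.96649·x + 27.98765·(1 − x) = 25.030
(23.96649 − 27.98765)·x = 25.030 − 27.98765
x = -2.95765 / -4.02116 = 0.73552 → 73.552% Mr-24, 26.448% Mr-28.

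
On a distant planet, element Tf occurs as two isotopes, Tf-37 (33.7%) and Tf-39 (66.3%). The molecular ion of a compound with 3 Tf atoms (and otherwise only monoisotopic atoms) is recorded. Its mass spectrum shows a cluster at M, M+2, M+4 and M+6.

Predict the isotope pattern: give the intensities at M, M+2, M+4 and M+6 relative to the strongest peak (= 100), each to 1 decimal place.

8.6 : 50.8 : 100.0 : 65.6

Each Tf atom is independently Tf-37 (p = 0.337) or Tf-39 (q = 0.663); the cluster is the binomial expansion (p + q)^3.
P(M) = 0.337^3 = 0.038273
P(M+2) = 3 × 0.337^2 × 0.663^1 = 0.225889
P(M+4) = 3 × 0.337^1 × 0.663^2 = 0.444404
P(M+6) = 0.663^3 = 0.291434
The M+4 peak is largest (0.444404); scaling to 100 gives 8.6 : 50.8 : 100.0 : 65.6.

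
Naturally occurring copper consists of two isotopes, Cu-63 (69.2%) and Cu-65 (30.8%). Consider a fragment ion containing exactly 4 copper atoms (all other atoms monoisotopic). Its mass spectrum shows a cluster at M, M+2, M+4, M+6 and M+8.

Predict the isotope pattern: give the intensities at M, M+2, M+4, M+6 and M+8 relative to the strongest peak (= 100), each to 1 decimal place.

The 4 Cu atoms are independent, so intensities follow the terms of (0.692 + 0.308)^4.
P(M) = 0.692^4 = 0.229311
P(M+2) = 4 × 0.692^3 × 0.308^1 = 0.408253
P(M+4) = 6 × 0.692^2 × 0.308^2 = 0.272562
P(M+6) = 4 × 0.692^1 × 0.308^3 = 0.080876
P(M+8) = 0.308^4 = 0.008999
The M+2 peak is largest (0.408253); scaling to 100 gives 56.2 : 100.0 : 66.8 : 19.8 : 2.2.

56.2 : 100.0 : 66.8 : 19.8 : 2.2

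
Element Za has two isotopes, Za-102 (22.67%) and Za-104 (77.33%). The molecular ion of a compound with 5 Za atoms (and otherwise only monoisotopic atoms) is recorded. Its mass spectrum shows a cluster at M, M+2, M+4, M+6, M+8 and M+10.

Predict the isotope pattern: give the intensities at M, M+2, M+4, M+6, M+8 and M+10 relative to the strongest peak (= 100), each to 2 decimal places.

0.15 : 2.52 : 17.19 : 58.63 : 100.00 : 68.22

Each Za atom is independently Za-102 (p = 0.2267) or Za-104 (q = 0.7733); the cluster is the binomial expansion (p + q)^5.
P(M) = 0.2267^5 = 0.000599
P(M+2) = 5 × 0.2267^4 × 0.7733^1 = 0.010212
P(M+4) = 10 × 0.2267^3 × 0.7733^2 = 0.069671
P(M+6) = 10 × 0.2267^2 × 0.7733^3 = 0.237655
P(M+8) = 5 × 0.2267^1 × 0.7733^4 = 0.405334
P(M+10) = 0.7733^5 = 0.276529
The M+8 peak is largest (0.405334); scaling to 100 gives 0.15 : 2.52 : 17.19 : 58.63 : 100.00 : 68.22.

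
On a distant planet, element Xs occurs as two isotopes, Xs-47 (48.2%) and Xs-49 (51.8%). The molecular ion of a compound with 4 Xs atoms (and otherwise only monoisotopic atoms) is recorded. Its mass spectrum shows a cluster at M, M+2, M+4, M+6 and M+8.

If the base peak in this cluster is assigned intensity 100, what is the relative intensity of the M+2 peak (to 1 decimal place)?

Binomial terms of (0.482 + 0.518)^4: M 0.0540, M+2 0.2320, M+4 0.3740, M+6 0.2680, M+8 0.0720 → M+4 is the base peak.
P(M+4) = C(4,2) × 0.482^2 × 0.518^2 = 6 × 0.232324 × 0.268324 = 0.374029 (base)
P(M+2) = C(4,1) × 0.482^3 × 0.518^1 = 4 × 0.11198017 × 0.5180 = 0.232023
Relative intensity = 0.232023 / 0.374029 × 100 = 62.0

62.0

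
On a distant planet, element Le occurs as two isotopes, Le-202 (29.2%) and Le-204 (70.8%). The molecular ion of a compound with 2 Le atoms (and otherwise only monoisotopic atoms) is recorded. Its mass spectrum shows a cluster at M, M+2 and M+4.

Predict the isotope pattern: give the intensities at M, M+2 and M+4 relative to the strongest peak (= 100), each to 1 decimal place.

The 2 Le atoms are independent, so intensities follow the terms of (0.292 + 0.708)^2.
P(M) = 0.292^2 = 0.085264
P(M+2) = 2 × 0.292^1 × 0.708^1 = 0.413472
P(M+4) = 0.708^2 = 0.501264
The M+4 peak is largest (0.501264); scaling to 100 gives 17.0 : 82.5 : 100.0.

17.0 : 82.5 : 100.0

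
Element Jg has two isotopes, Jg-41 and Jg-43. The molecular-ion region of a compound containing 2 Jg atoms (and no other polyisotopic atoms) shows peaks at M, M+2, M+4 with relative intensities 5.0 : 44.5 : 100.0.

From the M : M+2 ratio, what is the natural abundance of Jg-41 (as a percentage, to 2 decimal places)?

Let p = fractional abundance of Jg-41. I(M+2)/I(M) = [C(2,1)·p^1·(1−p)] / p^2 = 2·(1−p)/p = 44.5/5.0 = 8.9000
(1−p)/p = 8.9000/2 = 4.4500  ⇒  p = 1/(1 + 4.4500) = 0.1835
Jg-41: 18.35%, Jg-43: 81.65%.

18.35%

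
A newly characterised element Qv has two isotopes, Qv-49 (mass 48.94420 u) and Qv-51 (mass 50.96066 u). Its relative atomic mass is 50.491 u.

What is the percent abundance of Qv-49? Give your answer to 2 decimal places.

Let x be the fractional abundance of Qv-49; then Qv-51 has abundance 1 − x.
48.94420·x + 50.96066·(1 − x) = 50.491
(48.94420 − 50.96066)·x = 50.491 − 50.96066
x = -0.46966 / -2.01646 = 0.23291 → 23.29% Qv-49, 76.71% Qv-51.

23.29%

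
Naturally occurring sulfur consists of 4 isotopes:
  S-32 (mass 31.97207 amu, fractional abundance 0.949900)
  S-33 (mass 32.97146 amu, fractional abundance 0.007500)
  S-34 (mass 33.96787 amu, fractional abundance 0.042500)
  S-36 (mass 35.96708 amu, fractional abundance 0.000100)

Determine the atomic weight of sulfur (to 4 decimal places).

Weight each isotope mass by its fractional abundance: 0.949900 × 31.97207 + 0.007500 × 32.97146 + 0.042500 × 33.96787 + 0.000100 × 35.96708
= 30.370269 + 0.247286 + 1.443634 + 0.003597 = 32.064786 amu

32.0648 amu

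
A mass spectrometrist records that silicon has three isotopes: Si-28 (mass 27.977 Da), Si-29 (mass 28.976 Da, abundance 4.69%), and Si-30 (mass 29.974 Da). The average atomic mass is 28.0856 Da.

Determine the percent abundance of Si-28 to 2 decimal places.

Let x and y be the fractions of Si-28 and Si-30. Then x + y = 1 − 0.0469 = 0.9531 and 27.977x + 29.974y = 28.0856 − 0.0469×28.976 = 26.7266256.
Substituting: 27.977x + 29.974(0.9531 − x) = 26.7266256
(27.977 − 29.974)x = -1.8415938  ⇒  x = 0.92218, y = 0.03092
Si-28: 92.22%, Si-30: 3.09%.

92.22%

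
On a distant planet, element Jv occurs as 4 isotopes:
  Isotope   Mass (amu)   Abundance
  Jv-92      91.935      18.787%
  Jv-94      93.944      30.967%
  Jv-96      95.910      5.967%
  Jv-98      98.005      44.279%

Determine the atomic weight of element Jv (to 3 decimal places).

Ar = Σ fᵢ·mᵢ = 0.18787 × 91.935 + 0.30967 × 93.944 + 0.05967 × 95.910 + 0.44279 × 98.005
= 17.2718 + 29.0916 + 5.7229 + 43.3956 = 95.4819 amu

95.482 amu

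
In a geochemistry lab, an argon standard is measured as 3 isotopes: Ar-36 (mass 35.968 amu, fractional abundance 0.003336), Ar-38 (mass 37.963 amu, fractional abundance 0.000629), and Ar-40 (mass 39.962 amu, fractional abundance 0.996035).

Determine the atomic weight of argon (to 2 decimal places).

39.95 amu

The abundance-weighted mean is 0.003336 × 35.968 + 0.000629 × 37.963 + 0.996035 × 39.962
= 0.1200 + 0.0239 + 39.8036 = 39.9475 amu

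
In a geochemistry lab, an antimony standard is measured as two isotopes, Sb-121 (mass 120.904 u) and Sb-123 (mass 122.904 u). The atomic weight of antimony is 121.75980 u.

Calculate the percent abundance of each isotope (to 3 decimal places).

Sb-121: 57.210%, Sb-123: 42.790%

With x = fraction of Sb-121 (so Sb-123 is 1 − x):
120.904·x + 122.904·(1 − x) = 121.75980
(120.904 − 122.904)·x = 121.75980 − 122.904
x = -1.14420 / -2.000 = 0.57210 → 57.210% Sb-121, 42.790% Sb-123.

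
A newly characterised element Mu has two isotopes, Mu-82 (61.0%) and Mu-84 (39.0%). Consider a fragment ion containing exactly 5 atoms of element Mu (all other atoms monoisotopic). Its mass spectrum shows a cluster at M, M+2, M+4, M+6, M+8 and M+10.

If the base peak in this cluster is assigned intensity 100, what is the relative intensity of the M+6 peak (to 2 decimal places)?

63.93

Binomial terms of (0.610 + 0.390)^5: M 0.0845, M+2 0.2700, M+4 0.3452, M+6 0.2207, M+8 0.0706, M+10 0.0090 → M+4 is the base peak.
P(M+4) = C(5,2) × 0.610^3 × 0.390^2 = 10 × 0.226981 × 0.1521 = 0.345238 (base)
P(M+6) = C(5,3) × 0.610^2 × 0.390^3 = 10 × 0.3721 × 0.059319 = 0.220726
Relative intensity = 0.220726 / 0.345238 × 100 = 63.93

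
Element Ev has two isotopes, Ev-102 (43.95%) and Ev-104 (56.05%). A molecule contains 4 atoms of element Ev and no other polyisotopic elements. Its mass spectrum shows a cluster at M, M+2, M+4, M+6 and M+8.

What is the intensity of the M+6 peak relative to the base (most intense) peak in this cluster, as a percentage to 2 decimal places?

Binomial terms of (0.4395 + 0.5605)^4: M 0.0373, M+2 0.1903, M+4 0.3641, M+6 0.3096, M+8 0.0987 → M+4 is the base peak.
P(M+4) = C(4,2) × 0.4395^2 × 0.5605^2 = 6 × 0.19316025 × 0.31416025 = 0.364100 (base)
P(M+6) = C(4,3) × 0.4395^1 × 0.5605^3 = 4 × 0.4395 × 0.17608682 = 0.309561
Relative intensity = 0.309561 / 0.364100 × 100 = 85.02

85.02%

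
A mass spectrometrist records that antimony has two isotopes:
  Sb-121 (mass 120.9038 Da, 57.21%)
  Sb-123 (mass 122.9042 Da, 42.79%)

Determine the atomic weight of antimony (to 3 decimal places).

121.760 Da

Weight each isotope mass by its fractional abundance: 0.5721 × 120.9038 + 0.4279 × 122.9042
= 69.16906 + 52.59071 = 121.75977 Da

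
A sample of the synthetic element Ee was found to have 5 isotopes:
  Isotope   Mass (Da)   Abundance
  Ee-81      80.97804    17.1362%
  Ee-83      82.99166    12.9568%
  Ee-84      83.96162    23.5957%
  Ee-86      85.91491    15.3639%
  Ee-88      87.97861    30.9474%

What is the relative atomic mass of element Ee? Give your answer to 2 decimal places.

84.87 Da

The abundance-weighted mean is 0.171362 × 80.97804 + 0.129568 × 82.99166 + 0.235957 × 83.96162 + 0.153639 × 85.91491 + 0.309474 × 87.97861
= 13.876559 + 10.753063 + 19.811332 + 13.199881 + 27.227092 = 84.867927 Da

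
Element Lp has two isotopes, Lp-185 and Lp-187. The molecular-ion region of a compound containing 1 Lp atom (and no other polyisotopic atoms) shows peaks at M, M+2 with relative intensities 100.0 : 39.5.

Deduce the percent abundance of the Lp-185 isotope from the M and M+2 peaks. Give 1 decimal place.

If p is the fraction of Lp that is Lp-185, then I(M+2)/I(M) = [C(1,1)·p^0·(1−p)] / p^1 = 1·(1−p)/p = 39.5/100.0 = 0.3950
(1−p)/p = 0.3950/1 = 0.3950  ⇒  p = 1/(1 + 0.3950) = 0.7168
Lp-185: 71.7%, Lp-187: 28.3%.

71.7%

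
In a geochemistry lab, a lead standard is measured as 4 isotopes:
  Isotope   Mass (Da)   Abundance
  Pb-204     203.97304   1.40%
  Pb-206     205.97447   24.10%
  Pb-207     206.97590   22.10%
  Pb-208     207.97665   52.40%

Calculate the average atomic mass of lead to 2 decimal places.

207.22 Da

Ar = Σ fᵢ·mᵢ = 0.0140 × 203.97304 + 0.2410 × 205.97447 + 0.2210 × 206.97590 + 0.5240 × 207.97665
= 2.855623 + 49.639847 + 45.741674 + 108.979765 = 207.216909 Da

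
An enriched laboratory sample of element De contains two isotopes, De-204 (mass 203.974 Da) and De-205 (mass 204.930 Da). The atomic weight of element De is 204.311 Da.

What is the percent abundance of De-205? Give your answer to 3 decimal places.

35.251%

Writing the weighted mean with unknown fraction x of De-204:
203.974·x + 204.930·(1 − x) = 204.311
(203.974 − 204.930)·x = 204.311 − 204.930
x = -0.619 / -0.956 = 0.64749 → 64.749% De-204, 35.251% De-205.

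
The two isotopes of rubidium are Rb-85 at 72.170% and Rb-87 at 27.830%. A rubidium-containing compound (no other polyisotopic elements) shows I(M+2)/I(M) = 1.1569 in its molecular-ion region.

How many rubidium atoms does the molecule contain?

3

With n Rb atoms, P(M+2)/P(M) = C(n,1)·p^(n−1)q / p^n = n·q/p = n · 0.27830/0.72170.
n = 1.1569 × 0.72170/0.27830 = 3.00 ≈ 3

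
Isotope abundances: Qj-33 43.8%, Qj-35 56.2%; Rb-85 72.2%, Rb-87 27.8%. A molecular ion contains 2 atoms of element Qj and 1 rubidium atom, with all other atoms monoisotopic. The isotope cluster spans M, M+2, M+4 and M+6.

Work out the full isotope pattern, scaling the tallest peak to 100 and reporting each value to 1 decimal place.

Element Qj pattern (n=2): 0.191844 : 0.492312 : 0.315844
Rubidium pattern (n=1): 0.7220 : 0.2780
Convolve the two distributions (both contribute in 2-u steps):
  M: 0.191844×0.7220 = 0.138511
  M+2: 0.191844×0.2780 + 0.492312×0.7220 = 0.408782
  M+4: 0.492312×0.2780 + 0.315844×0.7220 = 0.364902
  M+6: 0.315844×0.2780 = 0.087805
Scale to base peak (0.408782) = 100: 33.9 : 100.0 : 89.3 : 21.5

33.9 : 100.0 : 89.3 : 21.5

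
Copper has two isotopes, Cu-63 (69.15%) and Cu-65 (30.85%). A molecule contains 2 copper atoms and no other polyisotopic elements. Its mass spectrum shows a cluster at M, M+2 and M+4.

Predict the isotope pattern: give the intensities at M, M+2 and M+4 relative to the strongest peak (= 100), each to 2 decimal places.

Expanding (0.6915 + 0.3085)^2:
P(M) = 0.6915^2 = 0.478172
P(M+2) = 2 × 0.6915^1 × 0.3085^1 = 0.426656
P(M+4) = 0.3085^2 = 0.095172
The M peak is largest (0.478172); scaling to 100 gives 100.00 : 89.23 : 19.90.

100.00 : 89.23 : 19.90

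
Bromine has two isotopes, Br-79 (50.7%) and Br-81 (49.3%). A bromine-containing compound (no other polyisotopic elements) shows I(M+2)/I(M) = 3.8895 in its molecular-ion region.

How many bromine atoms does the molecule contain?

With n Br atoms, P(M+2)/P(M) = C(n,1)·p^(n−1)q / p^n = n·q/p = n · 0.493/0.507.
n = 3.8895 × 0.507/0.493 = 4.00 ≈ 4

4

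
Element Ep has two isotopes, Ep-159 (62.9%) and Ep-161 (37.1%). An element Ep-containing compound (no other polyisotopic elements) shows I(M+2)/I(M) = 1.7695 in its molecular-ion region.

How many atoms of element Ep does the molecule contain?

3

With n Ep atoms, P(M+2)/P(M) = C(n,1)·p^(n−1)q / p^n = n·q/p = n · 0.371/0.629.
n = 1.7695 × 0.629/0.371 = 3.00 ≈ 3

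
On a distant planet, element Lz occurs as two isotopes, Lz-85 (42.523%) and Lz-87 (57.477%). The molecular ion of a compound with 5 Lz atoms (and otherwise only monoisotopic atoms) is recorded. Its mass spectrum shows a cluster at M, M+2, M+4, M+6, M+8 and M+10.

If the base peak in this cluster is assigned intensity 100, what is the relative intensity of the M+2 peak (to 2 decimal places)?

Binomial terms of (0.42523 + 0.57477)^5: M 0.0139, M+2 0.0940, M+4 0.2540, M+6 0.3433, M+8 0.2320, M+10 0.0627 → M+6 is the base peak.
P(M+6) = C(5,3) × 0.42523^2 × 0.57477^3 = 10 × 0.18082055 × 0.18988133 = 0.343344 (base)
P(M+2) = C(5,1) × 0.42523^4 × 0.57477^1 = 5 × 0.03269607 × 0.57477 = 0.093964
Relative intensity = 0.093964 / 0.343344 × 100 = 27.37

27.37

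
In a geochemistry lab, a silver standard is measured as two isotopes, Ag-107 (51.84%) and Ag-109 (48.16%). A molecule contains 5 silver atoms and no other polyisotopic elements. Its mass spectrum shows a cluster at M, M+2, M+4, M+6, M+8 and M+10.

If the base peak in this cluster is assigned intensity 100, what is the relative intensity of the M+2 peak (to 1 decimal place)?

Binomial terms of (0.5184 + 0.4816)^5: M 0.0374, M+2 0.1739, M+4 0.3231, M+6 0.3002, M+8 0.1394, M+10 0.0259 → M+4 is the base peak.
P(M+4) = C(5,2) × 0.5184^3 × 0.4816^2 = 10 × 0.13931407 × 0.23193856 = 0.323123 (base)
P(M+2) = C(5,1) × 0.5184^4 × 0.4816^1 = 5 × 0.07222041 × 0.4816 = 0.173907
Relative intensity = 0.173907 / 0.323123 × 100 = 53.8

53.8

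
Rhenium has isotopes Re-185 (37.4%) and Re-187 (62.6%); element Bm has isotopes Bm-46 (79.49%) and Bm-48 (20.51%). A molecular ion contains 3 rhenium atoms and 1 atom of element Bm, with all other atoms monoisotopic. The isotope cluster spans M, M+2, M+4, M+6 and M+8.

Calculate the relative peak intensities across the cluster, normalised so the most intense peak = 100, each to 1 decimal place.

Rhenium pattern (n=3): 0.05231362 : 0.26268713 : 0.43968487 : 0.24531438
Element Bm pattern (n=1): 0.7949 : 0.2051
Convolve the two distributions (both contribute in 2-u steps):
  M: 0.05231362×0.7949 = 0.041584
  M+2: 0.05231362×0.2051 + 0.26268713×0.7949 = 0.219540
  M+4: 0.26268713×0.2051 + 0.43968487×0.7949 = 0.403383
  M+6: 0.43968487×0.2051 + 0.24531438×0.7949 = 0.285180
  M+8: 0.24531438×0.2051 = 0.050314
Scale to base peak (0.403383) = 100: 10.3 : 54.4 : 100.0 : 70.7 : 12.5

10.3 : 54.4 : 100.0 : 70.7 : 12.5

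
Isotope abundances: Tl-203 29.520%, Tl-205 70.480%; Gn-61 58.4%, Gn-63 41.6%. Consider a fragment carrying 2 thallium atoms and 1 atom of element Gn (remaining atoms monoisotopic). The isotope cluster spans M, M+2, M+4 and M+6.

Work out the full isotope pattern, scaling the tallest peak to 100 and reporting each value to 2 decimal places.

10.99 : 60.29 : 100.00 : 44.61

Thallium pattern (n=2): 0.08714304 : 0.41611392 : 0.49674304
Element Gn pattern (n=1): 0.5840 : 0.4160
Convolve the two distributions (both contribute in 2-u steps):
  M: 0.08714304×0.5840 = 0.050892
  M+2: 0.08714304×0.4160 + 0.41611392×0.5840 = 0.279262
  M+4: 0.41611392×0.4160 + 0.49674304×0.5840 = 0.463201
  M+6: 0.49674304×0.4160 = 0.206645
Scale to base peak (0.463201) = 100: 10.99 : 60.29 : 100.00 : 44.61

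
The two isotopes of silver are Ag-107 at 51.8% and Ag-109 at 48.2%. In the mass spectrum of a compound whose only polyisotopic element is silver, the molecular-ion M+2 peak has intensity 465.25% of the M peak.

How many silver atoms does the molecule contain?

5

The M+2/M ratio from n Ag atoms is n · q/p = n · 0.482/0.518.
n = 4.6525 × 0.518/0.482 = 5.00 ≈ 5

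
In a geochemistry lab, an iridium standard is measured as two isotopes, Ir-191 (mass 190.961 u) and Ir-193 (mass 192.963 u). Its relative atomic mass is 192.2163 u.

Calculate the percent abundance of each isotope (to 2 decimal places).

Ir-191: 37.30%, Ir-193: 62.70%

With x = fraction of Ir-191 (so Ir-193 is 1 − x):
190.961·x + 192.963·(1 − x) = 192.2163
(190.961 − 192.963)·x = 192.2163 − 192.963
x = -0.7467 / -2.002 = 0.37298 → 37.30% Ir-191, 62.70% Ir-193.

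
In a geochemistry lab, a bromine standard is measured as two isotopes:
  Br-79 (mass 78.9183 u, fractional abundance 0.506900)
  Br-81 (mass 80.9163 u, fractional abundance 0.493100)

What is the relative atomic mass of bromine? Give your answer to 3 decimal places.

79.904 u

Average mass = Σ (abundance × isotope mass) = 0.506900 × 78.9183 + 0.493100 × 80.9163
= 40.00369 + 39.89983 = 79.90352 u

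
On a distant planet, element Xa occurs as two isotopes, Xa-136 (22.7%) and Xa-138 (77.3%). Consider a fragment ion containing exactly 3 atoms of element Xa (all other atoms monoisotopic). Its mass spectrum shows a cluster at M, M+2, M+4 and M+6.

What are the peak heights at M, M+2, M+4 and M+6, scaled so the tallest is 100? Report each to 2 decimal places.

2.53 : 25.87 : 88.10 : 100.00

Each Xa atom is independently Xa-136 (p = 0.227) or Xa-138 (q = 0.773); the cluster is the binomial expansion (p + q)^3.
P(M) = 0.227^3 = 0.011697
P(M+2) = 3 × 0.227^2 × 0.773^1 = 0.119496
P(M+4) = 3 × 0.227^1 × 0.773^2 = 0.406917
P(M+6) = 0.773^3 = 0.461890
The M+6 peak is largest (0.461890); scaling to 100 gives 2.53 : 25.87 : 88.10 : 100.00.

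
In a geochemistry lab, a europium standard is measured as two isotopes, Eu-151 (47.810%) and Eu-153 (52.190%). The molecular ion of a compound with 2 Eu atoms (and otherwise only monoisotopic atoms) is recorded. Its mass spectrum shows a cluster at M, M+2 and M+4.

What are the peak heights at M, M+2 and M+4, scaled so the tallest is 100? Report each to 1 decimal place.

45.8 : 100.0 : 54.6

Expanding (0.47810 + 0.52190)^2:
P(M) = 0.47810^2 = 0.228580
P(M+2) = 2 × 0.47810^1 × 0.52190^1 = 0.499041
P(M+4) = 0.52190^2 = 0.272380
The M+2 peak is largest (0.499041); scaling to 100 gives 45.8 : 100.0 : 54.6.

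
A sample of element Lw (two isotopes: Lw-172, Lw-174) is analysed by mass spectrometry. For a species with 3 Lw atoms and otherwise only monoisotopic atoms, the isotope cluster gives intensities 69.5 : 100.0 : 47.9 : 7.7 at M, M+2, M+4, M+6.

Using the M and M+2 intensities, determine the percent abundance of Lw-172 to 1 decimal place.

Let p = fractional abundance of Lw-172. I(M+2)/I(M) = [C(3,1)·p^2·(1−p)] / p^3 = 3·(1−p)/p = 100.0/69.5 = 1.4388
(1−p)/p = 1.4388/3 = 0.4796  ⇒  p = 1/(1 + 0.4796) = 0.6759
Lw-172: 67.6%, Lw-174: 32.4%.

67.6%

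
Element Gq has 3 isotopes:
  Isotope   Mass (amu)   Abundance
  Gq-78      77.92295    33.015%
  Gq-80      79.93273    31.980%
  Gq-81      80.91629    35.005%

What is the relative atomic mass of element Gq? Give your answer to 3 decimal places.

79.613 amu

Ar = Σ fᵢ·mᵢ = 0.33015 × 77.92295 + 0.31980 × 79.93273 + 0.35005 × 80.91629
= 25.726262 + 25.562487 + 28.324747 = 79.613496 amu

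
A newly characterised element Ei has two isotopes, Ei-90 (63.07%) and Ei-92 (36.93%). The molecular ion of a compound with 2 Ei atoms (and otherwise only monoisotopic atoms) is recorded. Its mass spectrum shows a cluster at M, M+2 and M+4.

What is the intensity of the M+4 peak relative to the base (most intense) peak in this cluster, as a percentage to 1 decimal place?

29.3%

Binomial terms of (0.6307 + 0.3693)^2: M 0.3978, M+2 0.4658, M+4 0.1364 → M+2 is the base peak.
P(M+2) = C(2,1) × 0.6307^1 × 0.3693^1 = 2 × 0.6307 × 0.3693 = 0.465835 (base)
P(M+4) = C(2,2) × 0.6307^0 × 0.3693^2 = 1 × 1.0000 × 0.13638249 = 0.136382
Relative intensity = 0.136382 / 0.465835 × 100 = 29.3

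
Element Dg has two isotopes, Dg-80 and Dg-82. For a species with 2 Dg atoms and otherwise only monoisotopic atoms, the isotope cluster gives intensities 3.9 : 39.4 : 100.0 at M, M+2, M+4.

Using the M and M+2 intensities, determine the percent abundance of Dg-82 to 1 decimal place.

Write p for the Dg-80 fraction. I(M+2)/I(M) = [C(2,1)·p^1·(1−p)] / p^2 = 2·(1−p)/p = 39.4/3.9 = 10.1026
(1−p)/p = 10.1026/2 = 5.0513  ⇒  p = 1/(1 + 5.0513) = 0.1653
Dg-80: 16.5%, Dg-82: 83.5%.

83.5%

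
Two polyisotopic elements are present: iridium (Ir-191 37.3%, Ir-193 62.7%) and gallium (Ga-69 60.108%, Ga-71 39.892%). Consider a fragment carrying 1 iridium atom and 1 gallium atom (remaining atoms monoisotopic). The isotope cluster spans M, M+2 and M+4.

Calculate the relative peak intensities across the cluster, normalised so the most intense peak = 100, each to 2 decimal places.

42.65 : 100.00 : 47.58

Iridium pattern (n=1): 0.3730 : 0.6270
Gallium pattern (n=1): 0.60108 : 0.39892
Convolve the two distributions (both contribute in 2-u steps):
  M: 0.3730×0.60108 = 0.224203
  M+2: 0.3730×0.39892 + 0.6270×0.60108 = 0.525674
  M+4: 0.6270×0.39892 = 0.250123
Scale to base peak (0.525674) = 100: 42.65 : 100.00 : 47.58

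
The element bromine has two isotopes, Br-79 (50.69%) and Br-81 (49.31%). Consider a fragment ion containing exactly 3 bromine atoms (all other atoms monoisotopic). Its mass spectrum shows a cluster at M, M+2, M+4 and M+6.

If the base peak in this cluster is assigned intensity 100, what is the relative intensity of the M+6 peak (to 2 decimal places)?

Binomial terms of (0.5069 + 0.4931)^3: M 0.1302, M+2 0.3801, M+4 0.3698, M+6 0.1199 → M+2 is the base peak.
P(M+2) = C(3,1) × 0.5069^2 × 0.4931^1 = 3 × 0.25694761 × 0.4931 = 0.380103 (base)
P(M+6) = C(3,3) × 0.5069^0 × 0.4931^3 = 1 × 1.0000 × 0.11989609 = 0.119896
Relative intensity = 0.119896 / 0.380103 × 100 = 31.54

31.54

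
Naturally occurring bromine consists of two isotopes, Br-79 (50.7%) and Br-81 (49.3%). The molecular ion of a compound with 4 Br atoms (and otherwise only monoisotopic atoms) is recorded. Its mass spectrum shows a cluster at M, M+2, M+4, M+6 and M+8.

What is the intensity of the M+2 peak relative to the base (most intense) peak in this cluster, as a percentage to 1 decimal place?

68.6%

Binomial terms of (0.507 + 0.493)^4: M 0.0661, M+2 0.2570, M+4 0.3749, M+6 0.2430, M+8 0.0591 → M+4 is the base peak.
P(M+4) = C(4,2) × 0.507^2 × 0.493^2 = 6 × 0.257049 × 0.243049 = 0.374853 (base)
P(M+2) = C(4,1) × 0.507^3 × 0.493^1 = 4 × 0.13032384 × 0.4930 = 0.256999
Relative intensity = 0.256999 / 0.374853 × 100 = 68.6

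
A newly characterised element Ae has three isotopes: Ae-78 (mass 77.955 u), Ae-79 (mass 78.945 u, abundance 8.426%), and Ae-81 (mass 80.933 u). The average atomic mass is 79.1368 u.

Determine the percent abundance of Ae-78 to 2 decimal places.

54.69%

The remaining 91.574% is split between Ae-78 (fraction x) and Ae-81 (fraction 0.91574 − x).
Substituting: 77.955x + 80.933(0.91574 − x) = 72.4848943
(77.955 − 80.933)x = -1.62869112  ⇒  x = 0.54691, y = 0.36883
Ae-78: 54.69%, Ae-81: 36.88%.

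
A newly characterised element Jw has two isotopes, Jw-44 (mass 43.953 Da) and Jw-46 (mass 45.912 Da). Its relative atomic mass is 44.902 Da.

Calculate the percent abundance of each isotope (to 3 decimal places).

Jw-44: 51.557%, Jw-46: 48.443%

Let x be the fractional abundance of Jw-44; then Jw-46 has abundance 1 − x.
43.953·x + 45.912·(1 − x) = 44.902
(43.953 − 45.912)·x = 44.902 − 45.912
x = -1.010 / -1.959 = 0.51557 → 51.557% Jw-44, 48.443% Jw-46.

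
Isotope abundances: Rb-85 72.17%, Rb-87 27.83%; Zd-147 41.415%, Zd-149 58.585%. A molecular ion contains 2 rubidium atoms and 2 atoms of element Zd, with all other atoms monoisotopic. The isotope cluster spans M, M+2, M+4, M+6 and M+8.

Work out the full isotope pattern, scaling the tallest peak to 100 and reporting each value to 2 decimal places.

23.09 : 83.12 : 100.00 : 45.34 : 6.87

Rubidium pattern (n=2): 0.52085089 : 0.40169822 : 0.07745089
Element Zd pattern (n=2): 0.17152022 : 0.48525956 : 0.34322022
Convolve the two distributions (both contribute in 2-u steps):
  M: 0.52085089×0.17152022 = 0.089336
  M+2: 0.52085089×0.48525956 + 0.40169822×0.17152022 = 0.321647
  M+4: 0.52085089×0.34322022 + 0.40169822×0.48525956 + 0.07745089×0.17152022 = 0.386979
  M+6: 0.40169822×0.34322022 + 0.07745089×0.48525956 = 0.175455
  M+8: 0.07745089×0.34322022 = 0.026583
Scale to base peak (0.386979) = 100: 23.09 : 83.12 : 100.00 : 45.34 : 6.87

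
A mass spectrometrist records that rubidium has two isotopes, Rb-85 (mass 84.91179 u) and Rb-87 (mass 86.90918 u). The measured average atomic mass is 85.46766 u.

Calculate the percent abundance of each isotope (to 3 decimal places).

Rb-85: 72.170%, Rb-87: 27.830%

With x = fraction of Rb-85 (so Rb-87 is 1 − x):
84.91179·x + 86.90918·(1 − x) = 85.46766
(84.91179 − 86.90918)·x = 85.46766 − 86.90918
x = -1.44152 / -1.99739 = 0.72170 → 72.170% Rb-85, 27.830% Rb-87.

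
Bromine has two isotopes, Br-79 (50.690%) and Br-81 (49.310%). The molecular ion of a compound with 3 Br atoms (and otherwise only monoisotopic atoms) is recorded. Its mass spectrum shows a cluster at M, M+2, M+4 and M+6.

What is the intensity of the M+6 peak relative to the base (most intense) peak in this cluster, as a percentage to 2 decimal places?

Term probabilities: M 0.1302, M+2 0.3801, M+4 0.3698, M+6 0.1199. Base peak = M+2.
P(M+2) = C(3,1) × 0.50690^2 × 0.49310^1 = 3 × 0.25694761 × 0.4931 = 0.380103 (base)
P(M+6) = C(3,3) × 0.50690^0 × 0.49310^3 = 1 × 1.0000 × 0.11989609 = 0.119896
Relative intensity = 0.119896 / 0.380103 × 100 = 31.54

31.54%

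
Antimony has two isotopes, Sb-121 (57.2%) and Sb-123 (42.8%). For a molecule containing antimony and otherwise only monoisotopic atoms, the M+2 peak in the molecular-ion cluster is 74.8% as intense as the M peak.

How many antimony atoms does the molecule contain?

For n independent Sb atoms, I(M+2)/I(M) = n · (abundance Sb-123) / (abundance Sb-121) = n · 0.428/0.572.
n = 0.748 × 0.572/0.428 = 1.00 ≈ 1

1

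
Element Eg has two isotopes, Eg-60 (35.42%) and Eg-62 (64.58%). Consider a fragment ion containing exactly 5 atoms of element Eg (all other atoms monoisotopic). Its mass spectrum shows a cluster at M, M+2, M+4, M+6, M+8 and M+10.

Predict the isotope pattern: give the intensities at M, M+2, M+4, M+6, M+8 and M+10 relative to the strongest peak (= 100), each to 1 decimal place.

1.6 : 15.0 : 54.8 : 100.0 : 91.2 : 33.2

Each Eg atom is independently Eg-60 (p = 0.3542) or Eg-62 (q = 0.6458); the cluster is the binomial expansion (p + q)^5.
P(M) = 0.3542^5 = 0.005575
P(M+2) = 5 × 0.3542^4 × 0.6458^1 = 0.050823
P(M+4) = 10 × 0.3542^3 × 0.6458^2 = 0.185328
P(M+6) = 10 × 0.3542^2 × 0.6458^3 = 0.337902
P(M+8) = 5 × 0.3542^1 × 0.6458^4 = 0.308043
P(M+10) = 0.6458^5 = 0.112329
The M+6 peak is largest (0.337902); scaling to 100 gives 1.6 : 15.0 : 54.8 : 100.0 : 91.2 : 33.2.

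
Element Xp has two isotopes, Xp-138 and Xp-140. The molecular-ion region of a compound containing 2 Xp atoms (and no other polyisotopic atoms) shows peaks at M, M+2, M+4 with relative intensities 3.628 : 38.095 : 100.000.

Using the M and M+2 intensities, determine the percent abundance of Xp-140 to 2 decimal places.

Let p = fractional abundance of Xp-138. I(M+2)/I(M) = [C(2,1)·p^1·(1−p)] / p^2 = 2·(1−p)/p = 38.095/3.628 = 10.5003
(1−p)/p = 10.5003/2 = 5.2501  ⇒  p = 1/(1 + 5.2501) = 0.1600
Xp-138: 16.00%, Xp-140: 84.00%.

84.00%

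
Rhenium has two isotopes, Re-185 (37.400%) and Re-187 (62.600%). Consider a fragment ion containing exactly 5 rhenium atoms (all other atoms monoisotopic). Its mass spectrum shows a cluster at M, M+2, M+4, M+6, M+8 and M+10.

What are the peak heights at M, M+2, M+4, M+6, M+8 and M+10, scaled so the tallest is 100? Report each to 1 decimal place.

2.1 : 17.8 : 59.7 : 100.0 : 83.7 : 28.0

The 5 Re atoms are independent, so intensities follow the terms of (0.37400 + 0.62600)^5.
P(M) = 0.37400^5 = 0.007317
P(M+2) = 5 × 0.37400^4 × 0.62600^1 = 0.061239
P(M+4) = 10 × 0.37400^3 × 0.62600^2 = 0.205005
P(M+6) = 10 × 0.37400^2 × 0.62600^3 = 0.343136
P(M+8) = 5 × 0.37400^1 × 0.62600^4 = 0.287170
P(M+10) = 0.62600^5 = 0.096133
The M+6 peak is largest (0.343136); scaling to 100 gives 2.1 : 17.8 : 59.7 : 100.0 : 83.7 : 28.0.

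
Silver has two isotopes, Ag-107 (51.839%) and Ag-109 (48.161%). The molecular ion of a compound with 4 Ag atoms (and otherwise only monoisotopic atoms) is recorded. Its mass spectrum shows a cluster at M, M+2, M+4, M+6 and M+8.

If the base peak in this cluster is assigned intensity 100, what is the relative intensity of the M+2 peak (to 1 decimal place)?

71.8

Term probabilities: M 0.0722, M+2 0.2684, M+4 0.3740, M+6 0.2316, M+8 0.0538. Base peak = M+4.
P(M+4) = C(4,2) × 0.51839^2 × 0.48161^2 = 6 × 0.26872819 × 0.23194819 = 0.373986 (base)
P(M+2) = C(4,1) × 0.51839^3 × 0.48161^1 = 4 × 0.13930601 × 0.48161 = 0.268365
Relative intensity = 0.268365 / 0.373986 × 100 = 71.8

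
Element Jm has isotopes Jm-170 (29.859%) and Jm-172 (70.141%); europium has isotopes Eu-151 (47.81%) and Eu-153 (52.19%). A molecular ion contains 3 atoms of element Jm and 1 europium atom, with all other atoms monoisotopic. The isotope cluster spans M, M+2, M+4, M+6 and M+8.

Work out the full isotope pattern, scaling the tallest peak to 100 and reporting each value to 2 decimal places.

Element Jm pattern (n=3): 0.02662109 : 0.1876047 : 0.44069733 : 0.34507688
Europium pattern (n=1): 0.4781 : 0.5219
Convolve the two distributions (both contribute in 2-u steps):
  M: 0.02662109×0.4781 = 0.012728
  M+2: 0.02662109×0.5219 + 0.1876047×0.4781 = 0.103587
  M+4: 0.1876047×0.5219 + 0.44069733×0.4781 = 0.308608
  M+6: 0.44069733×0.5219 + 0.34507688×0.4781 = 0.394981
  M+8: 0.34507688×0.5219 = 0.180096
Scale to base peak (0.394981) = 100: 3.22 : 26.23 : 78.13 : 100.00 : 45.60

3.22 : 26.23 : 78.13 : 100.00 : 45.60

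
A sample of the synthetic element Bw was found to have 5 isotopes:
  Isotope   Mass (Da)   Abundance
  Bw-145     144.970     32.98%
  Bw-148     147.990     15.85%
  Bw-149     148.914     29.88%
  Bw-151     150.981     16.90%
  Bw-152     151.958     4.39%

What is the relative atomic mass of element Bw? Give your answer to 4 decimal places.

147.9498 Da

Weight each isotope mass by its fractional abundance: 0.3298 × 144.970 + 0.1585 × 147.990 + 0.2988 × 148.914 + 0.1690 × 150.981 + 0.0439 × 151.958
= 47.81111 + 23.45642 + 44.49550 + 25.51579 + 6.67096 = 147.94978 Da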